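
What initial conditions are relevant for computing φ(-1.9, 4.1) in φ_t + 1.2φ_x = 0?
A single point: x = -6.82. The characteristic through (-1.9, 4.1) is x - 1.2t = const, so x = -1.9 - 1.2·4.1 = -6.82.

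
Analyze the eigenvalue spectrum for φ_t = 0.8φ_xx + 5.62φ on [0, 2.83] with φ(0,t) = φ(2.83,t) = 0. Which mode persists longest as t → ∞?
Eigenvalues: λₙ = 0.8n²π²/2.83² - 5.62.
First three modes:
  n=1: λ₁ = 0.8π²/2.83² - 5.62 ≈ -4.634
  n=2: λ₂ = 3.2π²/2.83² - 5.62 ≈ -1.677
  n=3: λ₃ = 7.2π²/2.83² - 5.62 ≈ 3.253
Since 0.8π²/2.83² ≈ 0.986 < 5.62, λ₁ < 0.
The n=1 mode grows fastest (−λₙ is largest for n=1) → dominates.
Asymptotic: φ ~ c₁ sin(πx/2.83) e^{4.634t} (exponential growth at rate −λ₁ ≈ 4.634).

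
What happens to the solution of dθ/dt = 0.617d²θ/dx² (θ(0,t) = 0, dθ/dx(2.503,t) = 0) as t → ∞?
θ → 0. Heat escapes through the Dirichlet boundary.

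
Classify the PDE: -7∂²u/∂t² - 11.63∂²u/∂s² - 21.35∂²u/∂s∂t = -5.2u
Rewriting in standard form: -11.63∂²u/∂s² - 21.35∂²u/∂s∂t - 7∂²u/∂t² + 5.2u = 0. A = -11.63, B = -21.35, C = -7. Discriminant B² - 4AC = 130.1825. Since 130.1825 > 0, hyperbolic.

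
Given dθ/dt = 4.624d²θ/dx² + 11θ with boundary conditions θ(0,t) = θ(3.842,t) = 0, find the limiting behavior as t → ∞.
θ grows unboundedly. Reaction dominates diffusion (r=11 > κπ²/L²≈3.09); solution grows exponentially.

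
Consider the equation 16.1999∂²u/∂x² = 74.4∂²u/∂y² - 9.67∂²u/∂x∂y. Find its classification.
Rewriting in standard form: 16.1999∂²u/∂x² + 9.67∂²u/∂x∂y - 74.4∂²u/∂y² = 0. Hyperbolic. (A = 16.1999, B = 9.67, C = -74.4 gives B² - 4AC = 4914.59914.)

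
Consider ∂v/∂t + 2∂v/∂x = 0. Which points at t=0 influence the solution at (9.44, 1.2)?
A single point: x = 7.04. The characteristic through (9.44, 1.2) is x - 2t = const, so x = 9.44 - 2·1.2 = 7.04.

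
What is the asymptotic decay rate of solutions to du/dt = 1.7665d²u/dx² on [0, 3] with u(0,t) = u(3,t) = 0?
Eigenvalues: λₙ = 1.7665n²π²/3².
First three modes:
  n=1: λ₁ = 1.7665π²/3² ≈ 1.937
  n=2: λ₂ = 7.066π²/3² ≈ 7.749 (4× faster decay)
  n=3: λ₃ = 15.8985π²/3² ≈ 17.435 (9× faster decay)
As t → ∞, higher modes decay exponentially faster. The n=1 mode dominates: u ~ c₁ sin(πx/3) e^{-λ₁t}.
Decay rate: λ₁ = 1.7665π²/3² ≈ 1.937.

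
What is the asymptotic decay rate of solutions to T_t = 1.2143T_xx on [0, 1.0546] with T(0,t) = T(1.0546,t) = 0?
Eigenvalues: λₙ = 1.2143n²π²/1.0546².
First three modes:
  n=1: λ₁ = 1.2143π²/1.0546² ≈ 10.776
  n=2: λ₂ = 4.8572π²/1.0546² ≈ 43.103 (4× faster decay)
  n=3: λ₃ = 10.9287π²/1.0546² ≈ 96.982 (9× faster decay)
As t → ∞, higher modes decay exponentially faster. The n=1 mode dominates: T ~ c₁ sin(πx/1.0546) e^{-λ₁t}.
Decay rate: λ₁ = 1.2143π²/1.0546² ≈ 10.776.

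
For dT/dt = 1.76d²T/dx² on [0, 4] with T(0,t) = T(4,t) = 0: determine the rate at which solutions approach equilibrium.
Eigenvalues: λₙ = 1.76n²π²/4².
First three modes:
  n=1: λ₁ = 1.76π²/4² ≈ 1.086
  n=2: λ₂ = 7.04π²/4² ≈ 4.343 (4× faster decay)
  n=3: λ₃ = 15.84π²/4² ≈ 9.771 (9× faster decay)
As t → ∞, higher modes decay exponentially faster. The n=1 mode dominates: T ~ c₁ sin(πx/4) e^{-λ₁t}.
Decay rate: λ₁ = 1.76π²/4² ≈ 1.086.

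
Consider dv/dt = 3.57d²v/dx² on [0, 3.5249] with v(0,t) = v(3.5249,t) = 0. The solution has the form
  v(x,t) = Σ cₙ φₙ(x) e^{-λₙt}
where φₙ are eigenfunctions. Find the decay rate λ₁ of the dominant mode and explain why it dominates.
Eigenvalues: λₙ = 3.57n²π²/3.5249².
First three modes:
  n=1: λ₁ = 3.57π²/3.5249² ≈ 2.836
  n=2: λ₂ = 14.28π²/3.5249² ≈ 11.343 (4× faster decay)
  n=3: λ₃ = 32.13π²/3.5249² ≈ 25.522 (9× faster decay)
As t → ∞, higher modes decay exponentially faster. The n=1 mode dominates: v ~ c₁ sin(πx/3.5249) e^{-λ₁t}.
Decay rate: λ₁ = 3.57π²/3.5249² ≈ 2.836.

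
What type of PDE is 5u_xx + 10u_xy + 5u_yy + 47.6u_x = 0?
With A = 5, B = 10, C = 5, the discriminant is 0. This is a parabolic PDE.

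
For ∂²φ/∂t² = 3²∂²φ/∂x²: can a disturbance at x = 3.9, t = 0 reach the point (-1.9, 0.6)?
No. The domain of dependence is [-3.7, -0.1], and 3.9 is outside this interval.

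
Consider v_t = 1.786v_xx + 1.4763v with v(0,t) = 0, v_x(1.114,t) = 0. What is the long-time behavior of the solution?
As t → ∞, v → 0. Diffusion dominates reaction (r=1.4763 < κπ²/(4L²)≈3.55); solution decays.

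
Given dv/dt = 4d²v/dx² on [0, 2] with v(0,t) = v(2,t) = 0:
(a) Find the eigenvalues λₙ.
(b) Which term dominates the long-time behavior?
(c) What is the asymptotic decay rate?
Eigenvalues: λₙ = 4n²π²/2².
First three modes:
  n=1: λ₁ = 4π²/2² ≈ 9.87
  n=2: λ₂ = 16π²/2² ≈ 39.478 (4× faster decay)
  n=3: λ₃ = 36π²/2² ≈ 88.826 (9× faster decay)
As t → ∞, higher modes decay exponentially faster. The n=1 mode dominates: v ~ c₁ sin(πx/2) e^{-λ₁t}.
Decay rate: λ₁ = 4π²/2² ≈ 9.87.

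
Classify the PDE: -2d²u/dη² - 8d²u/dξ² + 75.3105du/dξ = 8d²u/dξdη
Rewriting in standard form: -8d²u/dξ² - 8d²u/dξdη - 2d²u/dη² + 75.3105du/dξ = 0. A = -8, B = -8, C = -2. Discriminant B² - 4AC = 0. Since 0 = 0, parabolic.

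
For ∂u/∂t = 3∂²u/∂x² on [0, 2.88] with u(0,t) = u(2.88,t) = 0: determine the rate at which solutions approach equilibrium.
Eigenvalues: λₙ = 3n²π²/2.88².
First three modes:
  n=1: λ₁ = 3π²/2.88² ≈ 3.57
  n=2: λ₂ = 12π²/2.88² ≈ 14.279 (4× faster decay)
  n=3: λ₃ = 27π²/2.88² ≈ 32.128 (9× faster decay)
As t → ∞, higher modes decay exponentially faster. The n=1 mode dominates: u ~ c₁ sin(πx/2.88) e^{-λ₁t}.
Decay rate: λ₁ = 3π²/2.88² ≈ 3.57.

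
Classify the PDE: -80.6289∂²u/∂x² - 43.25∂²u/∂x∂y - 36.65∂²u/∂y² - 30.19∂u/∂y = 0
A = -80.6289, B = -43.25, C = -36.65. Discriminant B² - 4AC = -9949.63424. Since -9949.63424 < 0, elliptic.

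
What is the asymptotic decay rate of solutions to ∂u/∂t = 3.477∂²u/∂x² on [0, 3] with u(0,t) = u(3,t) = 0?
Eigenvalues: λₙ = 3.477n²π²/3².
First three modes:
  n=1: λ₁ = 3.477π²/3² ≈ 3.813
  n=2: λ₂ = 13.908π²/3² ≈ 15.252 (4× faster decay)
  n=3: λ₃ = 31.293π²/3² ≈ 34.317 (9× faster decay)
As t → ∞, higher modes decay exponentially faster. The n=1 mode dominates: u ~ c₁ sin(πx/3) e^{-λ₁t}.
Decay rate: λ₁ = 3.477π²/3² ≈ 3.813.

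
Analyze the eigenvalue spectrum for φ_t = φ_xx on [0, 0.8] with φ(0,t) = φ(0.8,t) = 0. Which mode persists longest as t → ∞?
Eigenvalues: λₙ = n²π²/0.8².
First three modes:
  n=1: λ₁ = π²/0.8² ≈ 15.421
  n=2: λ₂ = 4π²/0.8² ≈ 61.685 (4× faster decay)
  n=3: λ₃ = 9π²/0.8² ≈ 138.791 (9× faster decay)
As t → ∞, higher modes decay exponentially faster. The n=1 mode dominates: φ ~ c₁ sin(πx/0.8) e^{-λ₁t}.
Decay rate: λ₁ = π²/0.8² ≈ 15.421.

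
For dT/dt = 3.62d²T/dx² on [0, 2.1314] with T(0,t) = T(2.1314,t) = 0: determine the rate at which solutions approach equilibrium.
Eigenvalues: λₙ = 3.62n²π²/2.1314².
First three modes:
  n=1: λ₁ = 3.62π²/2.1314² ≈ 7.865
  n=2: λ₂ = 14.48π²/2.1314² ≈ 31.459 (4× faster decay)
  n=3: λ₃ = 32.58π²/2.1314² ≈ 70.782 (9× faster decay)
As t → ∞, higher modes decay exponentially faster. The n=1 mode dominates: T ~ c₁ sin(πx/2.1314) e^{-λ₁t}.
Decay rate: λ₁ = 3.62π²/2.1314² ≈ 7.865.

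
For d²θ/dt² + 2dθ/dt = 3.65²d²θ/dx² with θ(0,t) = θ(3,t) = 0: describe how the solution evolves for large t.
θ → 0. Damping (γ=2) dissipates energy; oscillations decay exponentially.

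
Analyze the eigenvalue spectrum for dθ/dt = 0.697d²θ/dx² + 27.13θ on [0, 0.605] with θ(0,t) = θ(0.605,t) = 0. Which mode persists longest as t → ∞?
Eigenvalues: λₙ = 0.697n²π²/0.605² - 27.13.
First three modes:
  n=1: λ₁ = 0.697π²/0.605² - 27.13 ≈ -8.336
  n=2: λ₂ = 2.788π²/0.605² - 27.13 ≈ 48.046
  n=3: λ₃ = 6.273π²/0.605² - 27.13 ≈ 142.017
Since 0.697π²/0.605² ≈ 18.794 < 27.13, λ₁ < 0.
The n=1 mode grows fastest (−λₙ is largest for n=1) → dominates.
Asymptotic: θ ~ c₁ sin(πx/0.605) e^{8.336t} (exponential growth at rate −λ₁ ≈ 8.336).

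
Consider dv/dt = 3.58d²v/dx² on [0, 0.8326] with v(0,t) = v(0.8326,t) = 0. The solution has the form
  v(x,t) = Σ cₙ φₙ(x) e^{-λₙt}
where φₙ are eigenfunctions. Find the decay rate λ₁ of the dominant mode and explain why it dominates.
Eigenvalues: λₙ = 3.58n²π²/0.8326².
First three modes:
  n=1: λ₁ = 3.58π²/0.8326² ≈ 50.969
  n=2: λ₂ = 14.32π²/0.8326² ≈ 203.878 (4× faster decay)
  n=3: λ₃ = 32.22π²/0.8326² ≈ 458.725 (9× faster decay)
As t → ∞, higher modes decay exponentially faster. The n=1 mode dominates: v ~ c₁ sin(πx/0.8326) e^{-λ₁t}.
Decay rate: λ₁ = 3.58π²/0.8326² ≈ 50.969.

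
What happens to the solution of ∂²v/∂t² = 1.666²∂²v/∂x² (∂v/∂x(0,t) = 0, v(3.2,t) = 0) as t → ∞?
v oscillates (no decay). Energy is conserved; the solution oscillates indefinitely as standing waves.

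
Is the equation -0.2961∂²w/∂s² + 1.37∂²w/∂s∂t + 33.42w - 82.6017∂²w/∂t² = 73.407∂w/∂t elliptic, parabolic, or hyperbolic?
Rewriting in standard form: -0.2961∂²w/∂s² + 1.37∂²w/∂s∂t - 82.6017∂²w/∂t² - 73.407∂w/∂t + 33.42w = 0. Computing B² - 4AC with A = -0.2961, B = 1.37, C = -82.6017: discriminant = -95.95655348 (negative). Answer: elliptic.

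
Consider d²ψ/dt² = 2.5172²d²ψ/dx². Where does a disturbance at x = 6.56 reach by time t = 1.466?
Domain of influence: [2.8697848, 10.2502152]. Data at x = 6.56 spreads outward at speed 2.5172.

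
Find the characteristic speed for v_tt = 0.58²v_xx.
Speed = 0.58. Information travels along characteristics x = x₀ ± 0.58t.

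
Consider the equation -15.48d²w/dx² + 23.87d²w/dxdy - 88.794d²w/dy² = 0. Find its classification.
Elliptic. (A = -15.48, B = 23.87, C = -88.794 gives B² - 4AC = -4928.34758.)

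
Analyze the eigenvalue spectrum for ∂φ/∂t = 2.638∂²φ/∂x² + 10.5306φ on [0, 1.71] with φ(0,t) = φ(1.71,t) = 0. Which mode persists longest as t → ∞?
Eigenvalues: λₙ = 2.638n²π²/1.71² - 10.5306.
First three modes:
  n=1: λ₁ = 2.638π²/1.71² - 10.5306 ≈ -1.627
  n=2: λ₂ = 10.552π²/1.71² - 10.5306 ≈ 25.085
  n=3: λ₃ = 23.742π²/1.71² - 10.5306 ≈ 69.605
Since 2.638π²/1.71² ≈ 8.904 < 10.5306, λ₁ < 0.
The n=1 mode grows fastest (−λₙ is largest for n=1) → dominates.
Asymptotic: φ ~ c₁ sin(πx/1.71) e^{1.627t} (exponential growth at rate −λ₁ ≈ 1.627).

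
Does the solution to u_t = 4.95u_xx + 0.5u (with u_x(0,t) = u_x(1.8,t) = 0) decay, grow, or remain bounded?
u grows unboundedly. With Neumann BCs the constant mode has diffusion eigenvalue 0, so any r > 0 makes it grow like e^(0.5t); solution grows exponentially.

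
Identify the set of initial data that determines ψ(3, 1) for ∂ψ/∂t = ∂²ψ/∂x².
The entire real line. The heat equation has infinite propagation speed: any initial disturbance instantly affects all points (though exponentially small far away).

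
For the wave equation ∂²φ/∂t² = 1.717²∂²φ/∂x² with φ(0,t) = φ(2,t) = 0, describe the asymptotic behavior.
φ oscillates (no decay). Energy is conserved; the solution oscillates indefinitely as standing waves.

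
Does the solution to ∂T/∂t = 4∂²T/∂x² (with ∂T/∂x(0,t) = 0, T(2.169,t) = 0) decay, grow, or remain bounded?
T → 0. Heat escapes through the Dirichlet boundary.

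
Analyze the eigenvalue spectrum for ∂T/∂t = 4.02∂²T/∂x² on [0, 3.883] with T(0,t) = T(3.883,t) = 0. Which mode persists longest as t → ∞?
Eigenvalues: λₙ = 4.02n²π²/3.883².
First three modes:
  n=1: λ₁ = 4.02π²/3.883² ≈ 2.631
  n=2: λ₂ = 16.08π²/3.883² ≈ 10.526 (4× faster decay)
  n=3: λ₃ = 36.18π²/3.883² ≈ 23.683 (9× faster decay)
As t → ∞, higher modes decay exponentially faster. The n=1 mode dominates: T ~ c₁ sin(πx/3.883) e^{-λ₁t}.
Decay rate: λ₁ = 4.02π²/3.883² ≈ 2.631.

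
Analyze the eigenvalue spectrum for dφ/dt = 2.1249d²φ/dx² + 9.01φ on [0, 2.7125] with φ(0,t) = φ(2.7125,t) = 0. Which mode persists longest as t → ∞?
Eigenvalues: λₙ = 2.1249n²π²/2.7125² - 9.01.
First three modes:
  n=1: λ₁ = 2.1249π²/2.7125² - 9.01 ≈ -6.16
  n=2: λ₂ = 8.4996π²/2.7125² - 9.01 ≈ 2.391
  n=3: λ₃ = 19.1241π²/2.7125² - 9.01 ≈ 16.643
Since 2.1249π²/2.7125² ≈ 2.85 < 9.01, λ₁ < 0.
The n=1 mode grows fastest (−λₙ is largest for n=1) → dominates.
Asymptotic: φ ~ c₁ sin(πx/2.7125) e^{6.16t} (exponential growth at rate −λ₁ ≈ 6.16).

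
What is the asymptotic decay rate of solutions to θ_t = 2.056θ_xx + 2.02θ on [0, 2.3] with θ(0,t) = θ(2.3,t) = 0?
Eigenvalues: λₙ = 2.056n²π²/2.3² - 2.02.
First three modes:
  n=1: λ₁ = 2.056π²/2.3² - 2.02 ≈ 1.816
  n=2: λ₂ = 8.224π²/2.3² - 2.02 ≈ 13.324
  n=3: λ₃ = 18.504π²/2.3² - 2.02 ≈ 32.503
Since 2.056π²/2.3² ≈ 3.836 > 2.02, all λₙ > 0.
The n=1 mode decays slowest → dominates as t → ∞.
Asymptotic: θ ~ c₁ sin(πx/2.3) e^{-λ₁t} with decay rate λ₁ ≈ 1.816.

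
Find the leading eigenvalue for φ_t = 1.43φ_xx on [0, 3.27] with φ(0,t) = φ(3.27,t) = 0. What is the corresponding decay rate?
Eigenvalues: λₙ = 1.43n²π²/3.27².
First three modes:
  n=1: λ₁ = 1.43π²/3.27² ≈ 1.32
  n=2: λ₂ = 5.72π²/3.27² ≈ 5.28 (4× faster decay)
  n=3: λ₃ = 12.87π²/3.27² ≈ 11.879 (9× faster decay)
As t → ∞, higher modes decay exponentially faster. The n=1 mode dominates: φ ~ c₁ sin(πx/3.27) e^{-λ₁t}.
Decay rate: λ₁ = 1.43π²/3.27² ≈ 1.32.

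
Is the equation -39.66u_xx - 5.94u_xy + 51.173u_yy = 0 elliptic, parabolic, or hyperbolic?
Computing B² - 4AC with A = -39.66, B = -5.94, C = 51.173: discriminant = 8153.36832 (positive). Answer: hyperbolic.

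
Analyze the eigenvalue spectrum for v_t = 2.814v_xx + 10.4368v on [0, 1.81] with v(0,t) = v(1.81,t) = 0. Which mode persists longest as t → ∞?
Eigenvalues: λₙ = 2.814n²π²/1.81² - 10.4368.
First three modes:
  n=1: λ₁ = 2.814π²/1.81² - 10.4368 ≈ -1.959
  n=2: λ₂ = 11.256π²/1.81² - 10.4368 ≈ 23.473
  n=3: λ₃ = 25.326π²/1.81² - 10.4368 ≈ 65.861
Since 2.814π²/1.81² ≈ 8.477 < 10.4368, λ₁ < 0.
The n=1 mode grows fastest (−λₙ is largest for n=1) → dominates.
Asymptotic: v ~ c₁ sin(πx/1.81) e^{1.959t} (exponential growth at rate −λ₁ ≈ 1.959).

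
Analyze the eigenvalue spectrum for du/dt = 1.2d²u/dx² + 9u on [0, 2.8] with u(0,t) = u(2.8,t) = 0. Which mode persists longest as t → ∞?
Eigenvalues: λₙ = 1.2n²π²/2.8² - 9.
First three modes:
  n=1: λ₁ = 1.2π²/2.8² - 9 ≈ -7.489
  n=2: λ₂ = 4.8π²/2.8² - 9 ≈ -2.957
  n=3: λ₃ = 10.8π²/2.8² - 9 ≈ 4.596
Since 1.2π²/2.8² ≈ 1.511 < 9, λ₁ < 0.
The n=1 mode grows fastest (−λₙ is largest for n=1) → dominates.
Asymptotic: u ~ c₁ sin(πx/2.8) e^{7.489t} (exponential growth at rate −λ₁ ≈ 7.489).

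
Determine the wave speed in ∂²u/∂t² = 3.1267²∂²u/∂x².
Speed = 3.1267. Information travels along characteristics x = x₀ ± 3.1267t.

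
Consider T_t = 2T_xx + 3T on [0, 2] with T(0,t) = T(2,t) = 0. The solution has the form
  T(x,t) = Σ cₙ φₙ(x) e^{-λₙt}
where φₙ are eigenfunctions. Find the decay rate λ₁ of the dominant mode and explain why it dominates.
Eigenvalues: λₙ = 2n²π²/2² - 3.
First three modes:
  n=1: λ₁ = 2π²/2² - 3 ≈ 1.935
  n=2: λ₂ = 8π²/2² - 3 ≈ 16.739
  n=3: λ₃ = 18π²/2² - 3 ≈ 41.413
Since 2π²/2² ≈ 4.935 > 3, all λₙ > 0.
The n=1 mode decays slowest → dominates as t → ∞.
Asymptotic: T ~ c₁ sin(πx/2) e^{-λ₁t} with decay rate λ₁ ≈ 1.935.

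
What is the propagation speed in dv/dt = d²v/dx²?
Infinite. The heat equation is parabolic, not hyperbolic, so disturbances propagate instantly.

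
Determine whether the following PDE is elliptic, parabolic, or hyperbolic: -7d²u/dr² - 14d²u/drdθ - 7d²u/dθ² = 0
Coefficients: A = -7, B = -14, C = -7. B² - 4AC = 0, which is zero, so the equation is parabolic.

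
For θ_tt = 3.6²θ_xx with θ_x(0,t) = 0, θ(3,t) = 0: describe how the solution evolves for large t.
θ oscillates (no decay). Energy is conserved; the solution oscillates indefinitely as standing waves.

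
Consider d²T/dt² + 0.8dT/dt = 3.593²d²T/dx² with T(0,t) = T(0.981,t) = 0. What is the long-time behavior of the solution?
As t → ∞, T → 0. Damping (γ=0.8) dissipates energy; oscillations decay exponentially.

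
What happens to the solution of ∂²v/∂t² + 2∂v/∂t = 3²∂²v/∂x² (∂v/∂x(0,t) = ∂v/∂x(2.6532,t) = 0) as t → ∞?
v → constant (steady state). Damping (γ=2) dissipates the nonconstant modes; with Neumann BCs the spatial average obeys M''+γM'=0 and tends to a finite limit.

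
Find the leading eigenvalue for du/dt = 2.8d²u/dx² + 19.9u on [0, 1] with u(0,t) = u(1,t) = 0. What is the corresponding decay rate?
Eigenvalues: λₙ = 2.8n²π²/1² - 19.9.
First three modes:
  n=1: λ₁ = 2.8π² - 19.9 ≈ 7.735
  n=2: λ₂ = 11.2π² - 19.9 ≈ 90.64
  n=3: λ₃ = 25.2π² - 19.9 ≈ 228.814
Since 2.8π² ≈ 27.635 > 19.9, all λₙ > 0.
The n=1 mode decays slowest → dominates as t → ∞.
Asymptotic: u ~ c₁ sin(πx/1) e^{-λ₁t} with decay rate λ₁ ≈ 7.735.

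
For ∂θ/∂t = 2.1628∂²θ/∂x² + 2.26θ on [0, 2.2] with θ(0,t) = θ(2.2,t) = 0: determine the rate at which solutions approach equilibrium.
Eigenvalues: λₙ = 2.1628n²π²/2.2² - 2.26.
First three modes:
  n=1: λ₁ = 2.1628π²/2.2² - 2.26 ≈ 2.15
  n=2: λ₂ = 8.6512π²/2.2² - 2.26 ≈ 15.381
  n=3: λ₃ = 19.4652π²/2.2² - 2.26 ≈ 37.433
Since 2.1628π²/2.2² ≈ 4.41 > 2.26, all λₙ > 0.
The n=1 mode decays slowest → dominates as t → ∞.
Asymptotic: θ ~ c₁ sin(πx/2.2) e^{-λ₁t} with decay rate λ₁ ≈ 2.15.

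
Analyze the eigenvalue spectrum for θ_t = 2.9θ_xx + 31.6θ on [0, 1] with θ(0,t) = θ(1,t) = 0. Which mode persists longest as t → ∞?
Eigenvalues: λₙ = 2.9n²π²/1² - 31.6.
First three modes:
  n=1: λ₁ = 2.9π² - 31.6 ≈ -2.978
  n=2: λ₂ = 11.6π² - 31.6 ≈ 82.887
  n=3: λ₃ = 26.1π² - 31.6 ≈ 225.997
Since 2.9π² ≈ 28.622 < 31.6, λ₁ < 0.
The n=1 mode grows fastest (−λₙ is largest for n=1) → dominates.
Asymptotic: θ ~ c₁ sin(πx/1) e^{2.978t} (exponential growth at rate −λ₁ ≈ 2.978).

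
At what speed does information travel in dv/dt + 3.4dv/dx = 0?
Speed = 3.4. Information travels along x - 3.4t = const (rightward).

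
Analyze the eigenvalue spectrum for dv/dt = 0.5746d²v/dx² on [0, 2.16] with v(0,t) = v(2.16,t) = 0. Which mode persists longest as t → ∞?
Eigenvalues: λₙ = 0.5746n²π²/2.16².
First three modes:
  n=1: λ₁ = 0.5746π²/2.16² ≈ 1.216
  n=2: λ₂ = 2.2984π²/2.16² ≈ 4.862 (4× faster decay)
  n=3: λ₃ = 5.1714π²/2.16² ≈ 10.94 (9× faster decay)
As t → ∞, higher modes decay exponentially faster. The n=1 mode dominates: v ~ c₁ sin(πx/2.16) e^{-λ₁t}.
Decay rate: λ₁ = 0.5746π²/2.16² ≈ 1.216.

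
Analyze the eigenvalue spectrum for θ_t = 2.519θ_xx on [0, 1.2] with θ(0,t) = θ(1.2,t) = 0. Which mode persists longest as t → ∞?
Eigenvalues: λₙ = 2.519n²π²/1.2².
First three modes:
  n=1: λ₁ = 2.519π²/1.2² ≈ 17.265
  n=2: λ₂ = 10.076π²/1.2² ≈ 69.06 (4× faster decay)
  n=3: λ₃ = 22.671π²/1.2² ≈ 155.385 (9× faster decay)
As t → ∞, higher modes decay exponentially faster. The n=1 mode dominates: θ ~ c₁ sin(πx/1.2) e^{-λ₁t}.
Decay rate: λ₁ = 2.519π²/1.2² ≈ 17.265.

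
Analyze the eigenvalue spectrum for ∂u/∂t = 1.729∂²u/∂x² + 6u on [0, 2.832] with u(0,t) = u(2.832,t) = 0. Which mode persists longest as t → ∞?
Eigenvalues: λₙ = 1.729n²π²/2.832² - 6.
First three modes:
  n=1: λ₁ = 1.729π²/2.832² - 6 ≈ -3.872
  n=2: λ₂ = 6.916π²/2.832² - 6 ≈ 2.511
  n=3: λ₃ = 15.561π²/2.832² - 6 ≈ 13.149
Since 1.729π²/2.832² ≈ 2.128 < 6, λ₁ < 0.
The n=1 mode grows fastest (−λₙ is largest for n=1) → dominates.
Asymptotic: u ~ c₁ sin(πx/2.832) e^{3.872t} (exponential growth at rate −λ₁ ≈ 3.872).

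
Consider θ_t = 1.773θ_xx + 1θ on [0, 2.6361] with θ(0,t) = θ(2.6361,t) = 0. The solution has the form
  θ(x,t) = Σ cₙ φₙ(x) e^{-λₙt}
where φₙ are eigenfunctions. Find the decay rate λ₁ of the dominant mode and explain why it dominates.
Eigenvalues: λₙ = 1.773n²π²/2.6361² - 1.
First three modes:
  n=1: λ₁ = 1.773π²/2.6361² - 1 ≈ 1.518
  n=2: λ₂ = 7.092π²/2.6361² - 1 ≈ 9.073
  n=3: λ₃ = 15.957π²/2.6361² - 1 ≈ 21.664
Since 1.773π²/2.6361² ≈ 2.518 > 1, all λₙ > 0.
The n=1 mode decays slowest → dominates as t → ∞.
Asymptotic: θ ~ c₁ sin(πx/2.6361) e^{-λ₁t} with decay rate λ₁ ≈ 1.518.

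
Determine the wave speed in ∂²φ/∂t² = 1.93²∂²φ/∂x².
Speed = 1.93. Information travels along characteristics x = x₀ ± 1.93t.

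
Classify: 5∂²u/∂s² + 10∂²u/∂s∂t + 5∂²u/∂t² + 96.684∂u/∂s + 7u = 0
Parabolic (discriminant = 0).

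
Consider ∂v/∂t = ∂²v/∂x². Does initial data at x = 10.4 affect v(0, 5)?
Yes, for any finite x. The heat equation has infinite propagation speed, so all initial data affects all points at any t > 0.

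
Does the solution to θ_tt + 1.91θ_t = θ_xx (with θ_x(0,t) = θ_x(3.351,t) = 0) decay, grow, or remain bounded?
θ → constant (steady state). Damping (γ=1.91) dissipates the nonconstant modes; with Neumann BCs the spatial average obeys M''+γM'=0 and tends to a finite limit.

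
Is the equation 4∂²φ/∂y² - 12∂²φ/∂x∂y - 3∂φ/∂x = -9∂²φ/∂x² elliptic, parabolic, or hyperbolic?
Rewriting in standard form: 9∂²φ/∂x² - 12∂²φ/∂x∂y + 4∂²φ/∂y² - 3∂φ/∂x = 0. Computing B² - 4AC with A = 9, B = -12, C = 4: discriminant = 0 (zero). Answer: parabolic.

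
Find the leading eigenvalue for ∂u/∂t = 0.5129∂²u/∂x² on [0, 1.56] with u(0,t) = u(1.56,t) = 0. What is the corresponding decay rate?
Eigenvalues: λₙ = 0.5129n²π²/1.56².
First three modes:
  n=1: λ₁ = 0.5129π²/1.56² ≈ 2.08
  n=2: λ₂ = 2.0516π²/1.56² ≈ 8.32 (4× faster decay)
  n=3: λ₃ = 4.6161π²/1.56² ≈ 18.721 (9× faster decay)
As t → ∞, higher modes decay exponentially faster. The n=1 mode dominates: u ~ c₁ sin(πx/1.56) e^{-λ₁t}.
Decay rate: λ₁ = 0.5129π²/1.56² ≈ 2.08.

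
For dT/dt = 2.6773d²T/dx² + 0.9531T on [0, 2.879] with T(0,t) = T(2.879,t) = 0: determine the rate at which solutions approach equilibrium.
Eigenvalues: λₙ = 2.6773n²π²/2.879² - 0.9531.
First three modes:
  n=1: λ₁ = 2.6773π²/2.879² - 0.9531 ≈ 2.235
  n=2: λ₂ = 10.7092π²/2.879² - 0.9531 ≈ 11.799
  n=3: λ₃ = 24.0957π²/2.879² - 0.9531 ≈ 27.739
Since 2.6773π²/2.879² ≈ 3.188 > 0.9531, all λₙ > 0.
The n=1 mode decays slowest → dominates as t → ∞.
Asymptotic: T ~ c₁ sin(πx/2.879) e^{-λ₁t} with decay rate λ₁ ≈ 2.235.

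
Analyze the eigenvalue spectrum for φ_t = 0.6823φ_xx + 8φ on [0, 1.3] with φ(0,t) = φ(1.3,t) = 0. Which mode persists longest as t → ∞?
Eigenvalues: λₙ = 0.6823n²π²/1.3² - 8.
First three modes:
  n=1: λ₁ = 0.6823π²/1.3² - 8 ≈ -4.015
  n=2: λ₂ = 2.7292π²/1.3² - 8 ≈ 7.939
  n=3: λ₃ = 6.1407π²/1.3² - 8 ≈ 27.862
Since 0.6823π²/1.3² ≈ 3.985 < 8, λ₁ < 0.
The n=1 mode grows fastest (−λₙ is largest for n=1) → dominates.
Asymptotic: φ ~ c₁ sin(πx/1.3) e^{4.015t} (exponential growth at rate −λ₁ ≈ 4.015).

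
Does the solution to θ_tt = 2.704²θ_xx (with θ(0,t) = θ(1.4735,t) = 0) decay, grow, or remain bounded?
θ oscillates (no decay). Energy is conserved; the solution oscillates indefinitely as standing waves.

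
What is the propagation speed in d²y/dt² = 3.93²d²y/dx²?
Speed = 3.93. Information travels along characteristics x = x₀ ± 3.93t.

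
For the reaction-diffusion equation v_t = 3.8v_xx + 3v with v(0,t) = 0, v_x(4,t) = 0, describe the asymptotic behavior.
v grows unboundedly. Reaction dominates diffusion (r=3 > κπ²/(4L²)≈0.59); solution grows exponentially.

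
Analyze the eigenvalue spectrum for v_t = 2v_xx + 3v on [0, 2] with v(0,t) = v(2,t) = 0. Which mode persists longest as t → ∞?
Eigenvalues: λₙ = 2n²π²/2² - 3.
First three modes:
  n=1: λ₁ = 2π²/2² - 3 ≈ 1.935
  n=2: λ₂ = 8π²/2² - 3 ≈ 16.739
  n=3: λ₃ = 18π²/2² - 3 ≈ 41.413
Since 2π²/2² ≈ 4.935 > 3, all λₙ > 0.
The n=1 mode decays slowest → dominates as t → ∞.
Asymptotic: v ~ c₁ sin(πx/2) e^{-λ₁t} with decay rate λ₁ ≈ 1.935.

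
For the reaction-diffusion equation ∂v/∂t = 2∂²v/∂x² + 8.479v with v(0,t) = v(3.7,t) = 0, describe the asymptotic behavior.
v grows unboundedly. Reaction dominates diffusion (r=8.479 > κπ²/L²≈1.44); solution grows exponentially.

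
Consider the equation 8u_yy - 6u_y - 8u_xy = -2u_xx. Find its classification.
Rewriting in standard form: 2u_xx - 8u_xy + 8u_yy - 6u_y = 0. Parabolic. (A = 2, B = -8, C = 8 gives B² - 4AC = 0.)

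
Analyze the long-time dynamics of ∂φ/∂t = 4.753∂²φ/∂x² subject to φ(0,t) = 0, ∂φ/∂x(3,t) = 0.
Long-time behavior: φ → 0. Heat escapes through the Dirichlet boundary.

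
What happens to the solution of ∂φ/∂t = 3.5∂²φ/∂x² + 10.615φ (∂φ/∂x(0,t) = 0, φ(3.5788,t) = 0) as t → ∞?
φ grows unboundedly. Reaction dominates diffusion (r=10.615 > κπ²/(4L²)≈0.67); solution grows exponentially.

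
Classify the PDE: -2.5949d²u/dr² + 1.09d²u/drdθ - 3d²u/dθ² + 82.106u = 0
A = -2.5949, B = 1.09, C = -3. Discriminant B² - 4AC = -29.9507. Since -29.9507 < 0, elliptic.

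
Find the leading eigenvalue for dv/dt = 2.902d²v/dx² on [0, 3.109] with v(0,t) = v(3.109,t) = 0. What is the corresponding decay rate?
Eigenvalues: λₙ = 2.902n²π²/3.109².
First three modes:
  n=1: λ₁ = 2.902π²/3.109² ≈ 2.963
  n=2: λ₂ = 11.608π²/3.109² ≈ 11.853 (4× faster decay)
  n=3: λ₃ = 26.118π²/3.109² ≈ 26.668 (9× faster decay)
As t → ∞, higher modes decay exponentially faster. The n=1 mode dominates: v ~ c₁ sin(πx/3.109) e^{-λ₁t}.
Decay rate: λ₁ = 2.902π²/3.109² ≈ 2.963.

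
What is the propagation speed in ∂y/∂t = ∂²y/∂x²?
Infinite. The heat equation is parabolic, not hyperbolic, so disturbances propagate instantly.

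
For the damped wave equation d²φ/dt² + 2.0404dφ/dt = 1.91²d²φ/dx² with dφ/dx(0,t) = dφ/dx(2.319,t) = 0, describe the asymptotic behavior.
φ → constant (steady state). Damping (γ=2.0404) dissipates the nonconstant modes; with Neumann BCs the spatial average obeys M''+γM'=0 and tends to a finite limit.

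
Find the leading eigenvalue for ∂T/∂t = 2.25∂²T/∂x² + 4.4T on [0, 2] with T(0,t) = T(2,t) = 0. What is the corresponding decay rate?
Eigenvalues: λₙ = 2.25n²π²/2² - 4.4.
First three modes:
  n=1: λ₁ = 2.25π²/2² - 4.4 ≈ 1.152
  n=2: λ₂ = 9π²/2² - 4.4 ≈ 17.807
  n=3: λ₃ = 20.25π²/2² - 4.4 ≈ 45.565
Since 2.25π²/2² ≈ 5.552 > 4.4, all λₙ > 0.
The n=1 mode decays slowest → dominates as t → ∞.
Asymptotic: T ~ c₁ sin(πx/2) e^{-λ₁t} with decay rate λ₁ ≈ 1.152.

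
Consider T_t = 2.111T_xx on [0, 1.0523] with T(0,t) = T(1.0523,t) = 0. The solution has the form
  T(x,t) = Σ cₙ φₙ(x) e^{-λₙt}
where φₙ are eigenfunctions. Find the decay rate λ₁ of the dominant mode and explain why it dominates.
Eigenvalues: λₙ = 2.111n²π²/1.0523².
First three modes:
  n=1: λ₁ = 2.111π²/1.0523² ≈ 18.815
  n=2: λ₂ = 8.444π²/1.0523² ≈ 75.261 (4× faster decay)
  n=3: λ₃ = 18.999π²/1.0523² ≈ 169.337 (9× faster decay)
As t → ∞, higher modes decay exponentially faster. The n=1 mode dominates: T ~ c₁ sin(πx/1.0523) e^{-λ₁t}.
Decay rate: λ₁ = 2.111π²/1.0523² ≈ 18.815.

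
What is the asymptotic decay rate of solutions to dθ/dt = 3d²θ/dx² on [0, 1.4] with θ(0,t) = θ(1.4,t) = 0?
Eigenvalues: λₙ = 3n²π²/1.4².
First three modes:
  n=1: λ₁ = 3π²/1.4² ≈ 15.107
  n=2: λ₂ = 12π²/1.4² ≈ 60.426 (4× faster decay)
  n=3: λ₃ = 27π²/1.4² ≈ 135.959 (9× faster decay)
As t → ∞, higher modes decay exponentially faster. The n=1 mode dominates: θ ~ c₁ sin(πx/1.4) e^{-λ₁t}.
Decay rate: λ₁ = 3π²/1.4² ≈ 15.107.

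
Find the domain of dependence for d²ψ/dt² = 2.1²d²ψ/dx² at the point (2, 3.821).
Domain of dependence: [-6.0241, 10.0241]. Signals travel at speed 2.1, so data within |x - 2| ≤ 2.1·3.821 = 8.0241 can reach the point.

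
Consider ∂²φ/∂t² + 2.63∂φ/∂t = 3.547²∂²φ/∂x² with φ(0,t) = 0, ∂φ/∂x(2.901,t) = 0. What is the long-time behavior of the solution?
As t → ∞, φ → 0. Damping (γ=2.63) dissipates energy; oscillations decay exponentially.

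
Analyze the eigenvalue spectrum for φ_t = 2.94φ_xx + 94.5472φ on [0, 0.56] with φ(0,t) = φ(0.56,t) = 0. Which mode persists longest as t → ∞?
Eigenvalues: λₙ = 2.94n²π²/0.56² - 94.5472.
First three modes:
  n=1: λ₁ = 2.94π²/0.56² - 94.5472 ≈ -2.02
  n=2: λ₂ = 11.76π²/0.56² - 94.5472 ≈ 275.563
  n=3: λ₃ = 26.46π²/0.56² - 94.5472 ≈ 738.201
Since 2.94π²/0.56² ≈ 92.528 < 94.5472, λ₁ < 0.
The n=1 mode grows fastest (−λₙ is largest for n=1) → dominates.
Asymptotic: φ ~ c₁ sin(πx/0.56) e^{2.02t} (exponential growth at rate −λ₁ ≈ 2.02).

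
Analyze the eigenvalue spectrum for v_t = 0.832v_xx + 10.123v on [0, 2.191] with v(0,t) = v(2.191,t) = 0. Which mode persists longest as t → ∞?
Eigenvalues: λₙ = 0.832n²π²/2.191² - 10.123.
First three modes:
  n=1: λ₁ = 0.832π²/2.191² - 10.123 ≈ -8.412
  n=2: λ₂ = 3.328π²/2.191² - 10.123 ≈ -3.281
  n=3: λ₃ = 7.488π²/2.191² - 10.123 ≈ 5.272
Since 0.832π²/2.191² ≈ 1.711 < 10.123, λ₁ < 0.
The n=1 mode grows fastest (−λₙ is largest for n=1) → dominates.
Asymptotic: v ~ c₁ sin(πx/2.191) e^{8.412t} (exponential growth at rate −λ₁ ≈ 8.412).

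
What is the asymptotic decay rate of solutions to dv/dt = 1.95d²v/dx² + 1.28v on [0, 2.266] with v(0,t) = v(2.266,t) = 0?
Eigenvalues: λₙ = 1.95n²π²/2.266² - 1.28.
First three modes:
  n=1: λ₁ = 1.95π²/2.266² - 1.28 ≈ 2.468
  n=2: λ₂ = 7.8π²/2.266² - 1.28 ≈ 13.713
  n=3: λ₃ = 17.55π²/2.266² - 1.28 ≈ 32.453
Since 1.95π²/2.266² ≈ 3.748 > 1.28, all λₙ > 0.
The n=1 mode decays slowest → dominates as t → ∞.
Asymptotic: v ~ c₁ sin(πx/2.266) e^{-λ₁t} with decay rate λ₁ ≈ 2.468.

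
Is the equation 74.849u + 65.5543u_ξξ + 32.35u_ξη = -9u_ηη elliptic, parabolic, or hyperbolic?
Rewriting in standard form: 65.5543u_ξξ + 32.35u_ξη + 9u_ηη + 74.849u = 0. Computing B² - 4AC with A = 65.5543, B = 32.35, C = 9: discriminant = -1313.4323 (negative). Answer: elliptic.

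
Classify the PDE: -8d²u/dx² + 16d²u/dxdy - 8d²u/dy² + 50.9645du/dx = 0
A = -8, B = 16, C = -8. Discriminant B² - 4AC = 0. Since 0 = 0, parabolic.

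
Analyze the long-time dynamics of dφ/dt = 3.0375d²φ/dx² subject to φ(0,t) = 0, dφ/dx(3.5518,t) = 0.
Long-time behavior: φ → 0. Heat escapes through the Dirichlet boundary.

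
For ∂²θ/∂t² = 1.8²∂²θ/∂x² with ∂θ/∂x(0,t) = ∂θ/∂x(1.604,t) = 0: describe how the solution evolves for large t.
θ oscillates about a mean that drifts linearly in t (generically unbounded; no decay). There is no damping, so the nonconstant modes persist as standing waves (energy conserved, no decay). But with Neumann conditions at both ends the constant mode has eigenvalue 0: the spatial mean M(t) of θ satisfies M'' = 0, so M(t) = M(0) + M'(0)·t. Unless the initial velocity has zero mean (∫θ_t(x,0)dx = 0), the solution grows linearly in t (unbounded, though not exponentially); if it does have zero mean, the solution stays bounded and simply oscillates.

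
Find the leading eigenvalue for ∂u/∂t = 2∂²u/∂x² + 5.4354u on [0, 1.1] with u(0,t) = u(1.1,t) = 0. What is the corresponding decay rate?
Eigenvalues: λₙ = 2n²π²/1.1² - 5.4354.
First three modes:
  n=1: λ₁ = 2π²/1.1² - 5.4354 ≈ 10.878
  n=2: λ₂ = 8π²/1.1² - 5.4354 ≈ 59.818
  n=3: λ₃ = 18π²/1.1² - 5.4354 ≈ 141.385
Since 2π²/1.1² ≈ 16.313 > 5.4354, all λₙ > 0.
The n=1 mode decays slowest → dominates as t → ∞.
Asymptotic: u ~ c₁ sin(πx/1.1) e^{-λ₁t} with decay rate λ₁ ≈ 10.878.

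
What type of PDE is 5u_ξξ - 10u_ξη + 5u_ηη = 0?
With A = 5, B = -10, C = 5, the discriminant is 0. This is a parabolic PDE.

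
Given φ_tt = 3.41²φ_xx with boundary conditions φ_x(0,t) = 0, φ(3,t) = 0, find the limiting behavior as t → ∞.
φ oscillates (no decay). Energy is conserved; the solution oscillates indefinitely as standing waves.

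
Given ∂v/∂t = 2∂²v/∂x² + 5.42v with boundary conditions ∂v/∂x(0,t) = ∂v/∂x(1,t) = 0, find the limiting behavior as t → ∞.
v grows unboundedly. With Neumann BCs the constant mode has diffusion eigenvalue 0, so any r > 0 makes it grow like e^(5.42t); solution grows exponentially.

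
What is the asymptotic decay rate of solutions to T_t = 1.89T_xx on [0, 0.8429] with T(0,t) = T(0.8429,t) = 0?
Eigenvalues: λₙ = 1.89n²π²/0.8429².
First three modes:
  n=1: λ₁ = 1.89π²/0.8429² ≈ 26.255
  n=2: λ₂ = 7.56π²/0.8429² ≈ 105.019 (4× faster decay)
  n=3: λ₃ = 17.01π²/0.8429² ≈ 236.294 (9× faster decay)
As t → ∞, higher modes decay exponentially faster. The n=1 mode dominates: T ~ c₁ sin(πx/0.8429) e^{-λ₁t}.
Decay rate: λ₁ = 1.89π²/0.8429² ≈ 26.255.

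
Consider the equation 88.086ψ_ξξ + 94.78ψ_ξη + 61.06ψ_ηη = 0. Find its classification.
Elliptic. (A = 88.086, B = 94.78, C = 61.06 gives B² - 4AC = -12530.87624.)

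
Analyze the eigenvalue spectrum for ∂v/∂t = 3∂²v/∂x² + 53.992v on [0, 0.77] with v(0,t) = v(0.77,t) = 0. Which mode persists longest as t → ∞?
Eigenvalues: λₙ = 3n²π²/0.77² - 53.992.
First three modes:
  n=1: λ₁ = 3π²/0.77² - 53.992 ≈ -4.053
  n=2: λ₂ = 12π²/0.77² - 53.992 ≈ 145.764
  n=3: λ₃ = 27π²/0.77² - 53.992 ≈ 395.459
Since 3π²/0.77² ≈ 49.939 < 53.992, λ₁ < 0.
The n=1 mode grows fastest (−λₙ is largest for n=1) → dominates.
Asymptotic: v ~ c₁ sin(πx/0.77) e^{4.053t} (exponential growth at rate −λ₁ ≈ 4.053).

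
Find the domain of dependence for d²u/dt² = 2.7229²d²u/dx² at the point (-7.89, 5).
Domain of dependence: [-21.5045, 5.7245]. Signals travel at speed 2.7229, so data within |x - -7.89| ≤ 2.7229·5 = 13.6145 can reach the point.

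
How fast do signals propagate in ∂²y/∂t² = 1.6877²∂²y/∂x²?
Speed = 1.6877. Information travels along characteristics x = x₀ ± 1.6877t.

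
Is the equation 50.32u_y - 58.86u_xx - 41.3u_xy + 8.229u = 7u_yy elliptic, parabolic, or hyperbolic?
Rewriting in standard form: -58.86u_xx - 41.3u_xy - 7u_yy + 50.32u_y + 8.229u = 0. Computing B² - 4AC with A = -58.86, B = -41.3, C = -7: discriminant = 57.61 (positive). Answer: hyperbolic.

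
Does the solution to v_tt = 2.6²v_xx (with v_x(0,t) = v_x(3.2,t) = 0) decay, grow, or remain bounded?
v oscillates about a mean that drifts linearly in t (generically unbounded; no decay). There is no damping, so the nonconstant modes persist as standing waves (energy conserved, no decay). But with Neumann conditions at both ends the constant mode has eigenvalue 0: the spatial mean M(t) of v satisfies M'' = 0, so M(t) = M(0) + M'(0)·t. Unless the initial velocity has zero mean (∫v_t(x,0)dx = 0), the solution grows linearly in t (unbounded, though not exponentially); if it does have zero mean, the solution stays bounded and simply oscillates.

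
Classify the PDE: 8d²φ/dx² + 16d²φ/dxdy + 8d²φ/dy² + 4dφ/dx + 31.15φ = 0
A = 8, B = 16, C = 8. Discriminant B² - 4AC = 0. Since 0 = 0, parabolic.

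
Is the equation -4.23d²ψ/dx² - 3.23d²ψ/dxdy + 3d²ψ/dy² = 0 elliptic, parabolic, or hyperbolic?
Computing B² - 4AC with A = -4.23, B = -3.23, C = 3: discriminant = 61.1929 (positive). Answer: hyperbolic.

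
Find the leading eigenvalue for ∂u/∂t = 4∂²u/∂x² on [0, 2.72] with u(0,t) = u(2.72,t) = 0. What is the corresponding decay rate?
Eigenvalues: λₙ = 4n²π²/2.72².
First three modes:
  n=1: λ₁ = 4π²/2.72² ≈ 5.336
  n=2: λ₂ = 16π²/2.72² ≈ 21.344 (4× faster decay)
  n=3: λ₃ = 36π²/2.72² ≈ 48.025 (9× faster decay)
As t → ∞, higher modes decay exponentially faster. The n=1 mode dominates: u ~ c₁ sin(πx/2.72) e^{-λ₁t}.
Decay rate: λ₁ = 4π²/2.72² ≈ 5.336.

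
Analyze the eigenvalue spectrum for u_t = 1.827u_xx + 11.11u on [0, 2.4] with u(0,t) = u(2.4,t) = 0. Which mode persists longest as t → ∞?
Eigenvalues: λₙ = 1.827n²π²/2.4² - 11.11.
First three modes:
  n=1: λ₁ = 1.827π²/2.4² - 11.11 ≈ -7.979
  n=2: λ₂ = 7.308π²/2.4² - 11.11 ≈ 1.412
  n=3: λ₃ = 16.443π²/2.4² - 11.11 ≈ 17.065
Since 1.827π²/2.4² ≈ 3.131 < 11.11, λ₁ < 0.
The n=1 mode grows fastest (−λₙ is largest for n=1) → dominates.
Asymptotic: u ~ c₁ sin(πx/2.4) e^{7.979t} (exponential growth at rate −λ₁ ≈ 7.979).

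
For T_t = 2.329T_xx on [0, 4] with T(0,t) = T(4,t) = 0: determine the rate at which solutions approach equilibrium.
Eigenvalues: λₙ = 2.329n²π²/4².
First three modes:
  n=1: λ₁ = 2.329π²/4² ≈ 1.437
  n=2: λ₂ = 9.316π²/4² ≈ 5.747 (4× faster decay)
  n=3: λ₃ = 20.961π²/4² ≈ 12.93 (9× faster decay)
As t → ∞, higher modes decay exponentially faster. The n=1 mode dominates: T ~ c₁ sin(πx/4) e^{-λ₁t}.
Decay rate: λ₁ = 2.329π²/4² ≈ 1.437.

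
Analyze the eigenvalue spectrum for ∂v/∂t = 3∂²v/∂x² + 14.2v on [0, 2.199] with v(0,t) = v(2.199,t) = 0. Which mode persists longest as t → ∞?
Eigenvalues: λₙ = 3n²π²/2.199² - 14.2.
First three modes:
  n=1: λ₁ = 3π²/2.199² - 14.2 ≈ -8.077
  n=2: λ₂ = 12π²/2.199² - 14.2 ≈ 10.292
  n=3: λ₃ = 27π²/2.199² - 14.2 ≈ 40.908
Since 3π²/2.199² ≈ 6.123 < 14.2, λ₁ < 0.
The n=1 mode grows fastest (−λₙ is largest for n=1) → dominates.
Asymptotic: v ~ c₁ sin(πx/2.199) e^{8.077t} (exponential growth at rate −λ₁ ≈ 8.077).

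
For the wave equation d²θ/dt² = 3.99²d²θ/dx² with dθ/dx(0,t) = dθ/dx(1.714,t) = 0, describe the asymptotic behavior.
θ oscillates about a mean that drifts linearly in t (generically unbounded; no decay). There is no damping, so the nonconstant modes persist as standing waves (energy conserved, no decay). But with Neumann conditions at both ends the constant mode has eigenvalue 0: the spatial mean M(t) of θ satisfies M'' = 0, so M(t) = M(0) + M'(0)·t. Unless the initial velocity has zero mean (∫θ_t(x,0)dx = 0), the solution grows linearly in t (unbounded, though not exponentially); if it does have zero mean, the solution stays bounded and simply oscillates.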